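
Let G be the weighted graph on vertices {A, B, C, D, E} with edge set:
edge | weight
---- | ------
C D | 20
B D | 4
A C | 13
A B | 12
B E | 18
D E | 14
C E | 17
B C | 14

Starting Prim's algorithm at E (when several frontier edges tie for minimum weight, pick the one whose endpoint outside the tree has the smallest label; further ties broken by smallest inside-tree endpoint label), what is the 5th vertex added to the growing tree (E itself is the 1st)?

Grow the tree from E using Prim:
Step 1: cheapest edge leaving the tree is D E (14); add D.
Step 2: cheapest edge leaving the tree is B D (4); add B.
Step 3: cheapest edge leaving the tree is A B (12); add A.
Step 4: cheapest edge leaving the tree is A C (13); add C.
Vertex order: E, D, B, A, C. The 5th vertex is C.

C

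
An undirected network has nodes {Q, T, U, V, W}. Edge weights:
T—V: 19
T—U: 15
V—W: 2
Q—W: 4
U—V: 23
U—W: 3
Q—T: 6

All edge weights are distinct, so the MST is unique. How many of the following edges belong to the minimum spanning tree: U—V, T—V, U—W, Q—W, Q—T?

Kruskal's algorithm — process edges by increasing weight (ties by edge label):
V—W (2): add. Components now {V,W} {U} {Q} {T}
U—W (3): add. Components now {U,V,W} {Q} {T}
Q—W (4): add. Components now {Q,U,V,W} {T}
Q—T (6): add. Components now {Q,T,U,V,W}
MST edge set: {V—W, U—W, Q—W, Q—T}.
Of the listed edges, {U—W, Q—W, Q—T} are in the MST → 3.

3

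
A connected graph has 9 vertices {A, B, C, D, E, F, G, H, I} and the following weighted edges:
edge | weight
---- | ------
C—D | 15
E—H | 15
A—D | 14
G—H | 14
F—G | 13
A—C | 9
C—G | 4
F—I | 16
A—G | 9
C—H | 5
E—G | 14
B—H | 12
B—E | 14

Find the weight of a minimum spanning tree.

Grow the tree from I using Prim:
Step 1: frontier [F—I 16] → take F—I (16); add F.
Step 2: frontier [F—G 13] → take F—G (13); add G.
Step 3: frontier [C—G 4, A—G 9, E—G 14, G—H 14] → take C—G (4); add C.
Step 4: frontier [C—H 5, A—C 9, C—D 15, A—G 9, E—G 14, G—H 14] → take C—H (5); add H.
Step 5: frontier [A—C 9, C—D 15, A—G 9, E—G 14, B—H 12, E—H 15] → take A—C (9); add A.
Step 6: frontier [A—D 14, C—D 15, E—G 14, B—H 12, E—H 15] → take B—H (12); add B.
Step 7: frontier [A—D 14, B—E 14, C—D 15, E—G 14, E—H 15] → take A—D (14); add D.
Step 8: frontier [B—E 14, E—G 14, E—H 15] → take B—E (14); add E.
MST edges: F—I, F—G, C—G, C—H, A—C, B—H, A—D, B—E; total weight 16+13+4+5+9+12+14+14 = 87.

87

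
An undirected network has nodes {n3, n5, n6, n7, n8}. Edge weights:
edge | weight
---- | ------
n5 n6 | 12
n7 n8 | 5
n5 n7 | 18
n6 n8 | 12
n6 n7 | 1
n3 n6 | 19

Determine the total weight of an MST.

Grow the tree from n7 using Prim:
Step 1: cheapest edge leaving the tree is n6 n7 (1); add n6.
Step 2: cheapest edge leaving the tree is n7 n8 (5); add n8.
Step 3: cheapest edge leaving the tree is n5 n6 (12); add n5.
Step 4: cheapest edge leaving the tree is n3 n6 (19); add n3.
MST edges: n6 n7, n7 n8, n5 n6, n3 n6; total weight 1+5+12+19 = 37.

37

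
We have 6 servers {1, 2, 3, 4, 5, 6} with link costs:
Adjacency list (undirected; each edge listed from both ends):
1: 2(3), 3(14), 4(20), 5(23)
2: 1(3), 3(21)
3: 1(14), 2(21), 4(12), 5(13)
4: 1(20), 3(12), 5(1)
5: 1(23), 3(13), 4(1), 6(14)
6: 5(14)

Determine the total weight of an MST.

Kruskal: consider edges lightest-first.
4—5 (1): add — endpoints in different components.
1—2 (3): add — endpoints in different components.
3—4 (12): add — endpoints in different components.
3—5 (13): skip — 3 and 5 already connected.
1—3 (14): add — endpoints in different components.
5—6 (14): add — endpoints in different components.
MST edges: 4—5, 1—2, 3—4, 1—3, 5—6; total weight 1+3+12+14+14 = 44.

44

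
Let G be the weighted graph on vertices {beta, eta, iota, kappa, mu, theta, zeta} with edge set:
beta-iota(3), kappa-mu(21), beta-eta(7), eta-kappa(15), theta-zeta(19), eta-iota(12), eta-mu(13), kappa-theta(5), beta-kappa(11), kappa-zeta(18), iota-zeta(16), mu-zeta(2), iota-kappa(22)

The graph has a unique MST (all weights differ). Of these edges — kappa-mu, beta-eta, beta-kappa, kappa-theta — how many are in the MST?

3

Kruskal: consider edges lightest-first.
mu-zeta (2): add. Components now {mu,zeta} {beta} {kappa} {theta} {eta} {iota}
beta-iota (3): add. Components now {mu,zeta} {beta,iota} {kappa} {theta} {eta}
kappa-theta (5): add. Components now {mu,zeta} {beta,iota} {kappa,theta} {eta}
beta-eta (7): add. Components now {mu,zeta} {beta,eta,iota} {kappa,theta}
beta-kappa (11): add. Components now {mu,zeta} {beta,eta,iota,kappa,theta}
eta-iota (12): skip — eta and iota already connected.
eta-mu (13): add. Components now {beta,eta,iota,kappa,mu,theta,zeta}
MST edge set: {mu-zeta, beta-iota, kappa-theta, beta-eta, beta-kappa, eta-mu}.
Of the listed edges, {beta-eta, beta-kappa, kappa-theta} are in the MST → 3.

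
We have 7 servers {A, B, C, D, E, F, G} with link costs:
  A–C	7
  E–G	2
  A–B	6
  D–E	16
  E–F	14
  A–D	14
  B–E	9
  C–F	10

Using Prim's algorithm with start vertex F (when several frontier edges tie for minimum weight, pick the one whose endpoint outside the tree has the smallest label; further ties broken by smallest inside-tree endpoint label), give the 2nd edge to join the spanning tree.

Grow the tree from F using Prim:
Step 1: cheapest edge leaving the tree is C–F (10); add C.
Step 2: cheapest edge leaving the tree is A–C (7); add A.
Step 3: cheapest edge leaving the tree is A–B (6); add B.
Step 4: cheapest edge leaving the tree is B–E (9); add E.
Step 5: cheapest edge leaving the tree is E–G (2); add G.
Step 6: cheapest edge leaving the tree is A–D (14); add D.
The 2nd edge added is A–C.

A-C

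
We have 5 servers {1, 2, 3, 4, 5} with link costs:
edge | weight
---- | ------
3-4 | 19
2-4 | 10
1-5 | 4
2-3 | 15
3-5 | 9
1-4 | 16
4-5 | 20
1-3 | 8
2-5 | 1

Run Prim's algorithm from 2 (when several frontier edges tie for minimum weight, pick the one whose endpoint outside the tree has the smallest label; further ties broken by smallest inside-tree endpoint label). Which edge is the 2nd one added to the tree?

Prim's algorithm from 2:
Step 1: frontier [2-5 1, 2-4 10, 2-3 15] → take 2-5 (1); add 5.
Step 2: frontier [2-4 10, 2-3 15, 1-5 4, 3-5 9, 4-5 20] → take 1-5 (4); add 1.
Step 3: frontier [1-3 8, 1-4 16, 2-4 10, 2-3 15, 3-5 9, 4-5 20] → take 1-3 (8); add 3.
Step 4: frontier [1-4 16, 2-4 10, 3-4 19, 4-5 20] → take 2-4 (10); add 4.
The 2nd edge added is 1-5.

1-5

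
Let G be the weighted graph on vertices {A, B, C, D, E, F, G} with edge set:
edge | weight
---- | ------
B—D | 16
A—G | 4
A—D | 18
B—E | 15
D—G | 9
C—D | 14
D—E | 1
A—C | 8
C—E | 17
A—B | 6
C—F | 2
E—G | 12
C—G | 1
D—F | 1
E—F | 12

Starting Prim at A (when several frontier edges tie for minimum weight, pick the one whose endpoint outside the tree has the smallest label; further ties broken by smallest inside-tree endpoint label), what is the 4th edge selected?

Prim's algorithm from A:
Step 1: cheapest edge leaving the tree is A—G (4); add G.
Step 2: cheapest edge leaving the tree is C—G (1); add C.
Step 3: cheapest edge leaving the tree is C—F (2); add F.
Step 4: cheapest edge leaving the tree is D—F (1); add D.
Step 5: cheapest edge leaving the tree is D—E (1); add E.
Step 6: cheapest edge leaving the tree is A—B (6); add B.
The 4th edge added is D—F.

D-F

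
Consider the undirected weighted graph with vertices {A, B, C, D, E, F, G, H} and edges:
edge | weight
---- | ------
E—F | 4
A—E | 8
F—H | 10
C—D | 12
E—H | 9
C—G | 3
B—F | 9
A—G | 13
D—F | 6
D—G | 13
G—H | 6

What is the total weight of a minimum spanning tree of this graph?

Prim's algorithm from D:
Step 1: cheapest edge leaving the tree is D—F (6); add F.
Step 2: cheapest edge leaving the tree is E—F (4); add E.
Step 3: cheapest edge leaving the tree is A—E (8); add A.
Step 4: cheapest edge leaving the tree is B—F (9); add B.
Step 5: cheapest edge leaving the tree is E—H (9); add H.
Step 6: cheapest edge leaving the tree is G—H (6); add G.
Step 7: cheapest edge leaving the tree is C—G (3); add C.
MST edges: D—F, E—F, A—E, B—F, E—H, G—H, C—G; total weight 6+4+8+9+9+6+3 = 45.

45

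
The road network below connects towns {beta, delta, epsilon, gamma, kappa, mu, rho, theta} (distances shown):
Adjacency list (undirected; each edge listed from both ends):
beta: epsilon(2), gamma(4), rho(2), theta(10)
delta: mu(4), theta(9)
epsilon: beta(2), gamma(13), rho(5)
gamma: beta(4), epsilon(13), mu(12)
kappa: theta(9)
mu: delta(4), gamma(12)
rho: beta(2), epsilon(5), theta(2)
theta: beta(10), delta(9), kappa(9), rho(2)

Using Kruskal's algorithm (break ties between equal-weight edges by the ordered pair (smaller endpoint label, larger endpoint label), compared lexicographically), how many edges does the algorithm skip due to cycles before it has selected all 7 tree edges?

Kruskal's algorithm — process edges by increasing weight (ties by edge label):
beta epsilon (2): add — endpoints in different components.
beta rho (2): add — endpoints in different components.
rho theta (2): add — endpoints in different components.
beta gamma (4): add — endpoints in different components.
delta mu (4): add — endpoints in different components.
epsilon rho (5): skip — rho and epsilon already connected.
delta theta (9): add — endpoints in different components.
kappa theta (9): add — endpoints in different components.
Edges rejected before the tree was complete: 1.

1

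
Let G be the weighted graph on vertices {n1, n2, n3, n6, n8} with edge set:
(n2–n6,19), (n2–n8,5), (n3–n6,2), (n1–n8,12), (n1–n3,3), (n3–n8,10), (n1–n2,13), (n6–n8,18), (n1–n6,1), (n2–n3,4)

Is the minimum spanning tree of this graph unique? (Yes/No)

Yes

Kruskal's algorithm — process edges by increasing weight (ties by edge label):
n1–n6 (1): add — endpoints in different components.
n3–n6 (2): add — endpoints in different components.
n1–n3 (3): skip — n3 and n1 already connected.
n2–n3 (4): add — endpoints in different components.
n2–n8 (5): add — endpoints in different components.
Every non-tree edge has weight strictly greater than the heaviest edge on the tree path between its endpoints, so the MST is unique.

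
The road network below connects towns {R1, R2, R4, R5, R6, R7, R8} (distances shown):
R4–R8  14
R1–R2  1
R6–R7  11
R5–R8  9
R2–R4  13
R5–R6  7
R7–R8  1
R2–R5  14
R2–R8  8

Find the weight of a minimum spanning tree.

Prim, starting at R7.
Step 1: frontier [R7–R8 1, R6–R7 11] → take R7–R8 (1); add R8.
Step 2: frontier [R6–R7 11, R2–R8 8, R5–R8 9, R4–R8 14] → take R2–R8 (8); add R2.
Step 3: frontier [R1–R2 1, R2–R4 13, R2–R5 14, R6–R7 11, R5–R8 9, R4–R8 14] → take R1–R2 (1); add R1.
Step 4: frontier [R2–R4 13, R2–R5 14, R6–R7 11, R5–R8 9, R4–R8 14] → take R5–R8 (9); add R5.
Step 5: frontier [R2–R4 13, R5–R6 7, R6–R7 11, R4–R8 14] → take R5–R6 (7); add R6.
Step 6: frontier [R2–R4 13, R4–R8 14] → take R2–R4 (13); add R4.
MST edges: R7–R8, R2–R8, R1–R2, R5–R8, R5–R6, R2–R4; total weight 1+8+1+9+7+13 = 39.

39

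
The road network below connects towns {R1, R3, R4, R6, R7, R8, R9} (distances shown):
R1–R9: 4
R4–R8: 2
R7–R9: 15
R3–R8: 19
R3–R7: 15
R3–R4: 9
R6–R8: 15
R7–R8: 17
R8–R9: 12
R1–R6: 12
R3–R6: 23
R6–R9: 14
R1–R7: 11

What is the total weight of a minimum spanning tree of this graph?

50

Kruskal's algorithm — process edges by increasing weight (ties by edge label):
R4–R8 (2): add. Components now {R3} {R7} {R9} {R1} {R6} {R4,R8}
R1–R9 (4): add. Components now {R3} {R7} {R1,R9} {R6} {R4,R8}
R3–R4 (9): add. Components now {R3,R4,R8} {R7} {R1,R9} {R6}
R1–R7 (11): add. Components now {R3,R4,R8} {R1,R7,R9} {R6}
R1–R6 (12): add. Components now {R3,R4,R8} {R1,R6,R7,R9}
R8–R9 (12): add. Components now {R1,R3,R4,R6,R7,R8,R9}
MST edges: R4–R8, R1–R9, R3–R4, R1–R7, R1–R6, R8–R9; total weight 2+4+9+11+12+12 = 50.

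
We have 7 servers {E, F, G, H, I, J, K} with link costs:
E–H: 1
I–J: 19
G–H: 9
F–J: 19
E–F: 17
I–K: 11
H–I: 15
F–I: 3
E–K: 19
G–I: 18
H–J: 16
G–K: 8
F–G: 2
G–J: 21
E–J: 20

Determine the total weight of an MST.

39

Prim's algorithm from E:
Step 1: cheapest edge leaving the tree is E–H (1); add H.
Step 2: cheapest edge leaving the tree is G–H (9); add G.
Step 3: cheapest edge leaving the tree is F–G (2); add F.
Step 4: cheapest edge leaving the tree is F–I (3); add I.
Step 5: cheapest edge leaving the tree is G–K (8); add K.
Step 6: cheapest edge leaving the tree is H–J (16); add J.
MST edges: E–H, G–H, F–G, F–I, G–K, H–J; total weight 1+9+2+3+8+16 = 39.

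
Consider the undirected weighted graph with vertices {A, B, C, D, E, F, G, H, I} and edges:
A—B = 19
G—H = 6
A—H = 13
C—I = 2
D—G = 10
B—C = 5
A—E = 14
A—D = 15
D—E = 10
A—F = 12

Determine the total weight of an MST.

77

Sort edges by weight, then run Kruskal:
C—I (2): add — endpoints in different components.
B—C (5): add — endpoints in different components.
G—H (6): add — endpoints in different components.
D—E (10): add — endpoints in different components.
D—G (10): add — endpoints in different components.
A—F (12): add — endpoints in different components.
A—H (13): add — endpoints in different components.
A—E (14): skip — A and E already connected.
A—D (15): skip — A and D already connected.
A—B (19): add — endpoints in different components.
MST edges: C—I, B—C, G—H, D—E, D—G, A—F, A—H, A—B; total weight 2+5+6+10+10+12+13+19 = 77.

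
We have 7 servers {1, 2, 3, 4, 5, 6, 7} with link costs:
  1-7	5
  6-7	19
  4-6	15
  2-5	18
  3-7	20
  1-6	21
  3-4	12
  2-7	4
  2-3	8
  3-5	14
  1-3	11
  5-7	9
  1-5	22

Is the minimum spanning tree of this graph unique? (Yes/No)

Yes

Sort edges by weight, then run Kruskal:
2-7 (4): add. Components now {1} {2,7} {3} {4} {5} {6}
1-7 (5): add. Components now {1,2,7} {3} {4} {5} {6}
2-3 (8): add. Components now {1,2,3,7} {4} {5} {6}
5-7 (9): add. Components now {1,2,3,5,7} {4} {6}
1-3 (11): skip — 1 and 3 already connected.
3-4 (12): add. Components now {1,2,3,4,5,7} {6}
3-5 (14): skip — 3 and 5 already connected.
4-6 (15): add. Components now {1,2,3,4,5,6,7}
Every non-tree edge has weight strictly greater than the heaviest edge on the tree path between its endpoints, so the MST is unique.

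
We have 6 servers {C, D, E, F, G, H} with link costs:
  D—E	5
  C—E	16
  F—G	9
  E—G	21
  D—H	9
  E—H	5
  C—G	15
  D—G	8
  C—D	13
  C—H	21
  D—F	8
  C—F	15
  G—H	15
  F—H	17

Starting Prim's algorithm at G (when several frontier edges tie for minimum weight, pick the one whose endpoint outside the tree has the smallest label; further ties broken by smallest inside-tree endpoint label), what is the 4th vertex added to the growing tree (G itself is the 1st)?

Prim's algorithm from G:
Step 1: frontier [D—G 8, F—G 9, C—G 15, G—H 15, E—G 21] → take D—G (8); add D.
Step 2: frontier [D—E 5, D—F 8, D—H 9, C—D 13, F—G 9, C—G 15, G—H 15, E—G 21] → take D—E (5); add E.
Step 3: frontier [D—F 8, D—H 9, C—D 13, E—H 5, C—E 16, F—G 9, C—G 15, G—H 15] → take E—H (5); add H.
Step 4: frontier [D—F 8, C—D 13, C—E 16, F—G 9, C—G 15, F—H 17, C—H 21] → take D—F (8); add F.
Step 5: frontier [C—D 13, C—E 16, C—F 15, C—G 15, C—H 21] → take C—D (13); add C.
Vertex order: G, D, E, H, F, C. The 4th vertex is H.

H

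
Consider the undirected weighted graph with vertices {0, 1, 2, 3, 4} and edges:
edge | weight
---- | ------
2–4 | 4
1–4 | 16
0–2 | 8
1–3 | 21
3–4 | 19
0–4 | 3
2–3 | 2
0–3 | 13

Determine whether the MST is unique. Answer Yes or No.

Kruskal's algorithm — process edges by increasing weight (ties by edge label):
2–3 (2): add — endpoints in different components.
0–4 (3): add — endpoints in different components.
2–4 (4): add — endpoints in different components.
0–2 (8): skip — 0 and 2 already connected.
0–3 (13): skip — 0 and 3 already connected.
1–4 (16): add — endpoints in different components.
Every non-tree edge has weight strictly greater than the heaviest edge on the tree path between its endpoints, so the MST is unique.

Yes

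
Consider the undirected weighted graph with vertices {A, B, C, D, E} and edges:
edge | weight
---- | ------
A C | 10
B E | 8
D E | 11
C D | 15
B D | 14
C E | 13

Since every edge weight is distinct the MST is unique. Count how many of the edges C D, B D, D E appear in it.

Kruskal's algorithm — process edges by increasing weight (ties by edge label):
B E (8): add — endpoints in different components.
A C (10): add — endpoints in different components.
D E (11): add — endpoints in different components.
C E (13): add — endpoints in different components.
MST edge set: {B E, A C, D E, C E}.
Of the listed edges, {D E} are in the MST → 1.

1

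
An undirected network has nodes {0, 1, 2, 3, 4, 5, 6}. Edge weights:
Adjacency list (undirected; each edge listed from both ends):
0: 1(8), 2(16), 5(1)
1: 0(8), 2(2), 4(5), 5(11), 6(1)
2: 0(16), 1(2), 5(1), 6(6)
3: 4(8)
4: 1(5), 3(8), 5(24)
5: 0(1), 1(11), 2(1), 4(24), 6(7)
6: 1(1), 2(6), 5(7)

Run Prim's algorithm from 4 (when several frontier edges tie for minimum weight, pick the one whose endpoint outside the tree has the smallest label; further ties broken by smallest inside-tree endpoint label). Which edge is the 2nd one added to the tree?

1-6

Prim's algorithm from 4:
Step 1: frontier [1 4 5, 3 4 8, 4 5 24] → take 1 4 (5); add 1.
Step 2: frontier [1 6 1, 1 2 2, 0 1 8, 1 5 11, 3 4 8, 4 5 24] → take 1 6 (1); add 6.
Step 3: frontier [1 2 2, 0 1 8, 1 5 11, 3 4 8, 4 5 24, 2 6 6, 5 6 7] → take 1 2 (2); add 2.
Step 4: frontier [0 1 8, 1 5 11, 2 5 1, 0 2 16, 3 4 8, 4 5 24, 5 6 7] → take 2 5 (1); add 5.
Step 5: frontier [0 1 8, 0 2 16, 3 4 8, 0 5 1] → take 0 5 (1); add 0.
Step 6: frontier [3 4 8] → take 3 4 (8); add 3.
The 2nd edge added is 1 6.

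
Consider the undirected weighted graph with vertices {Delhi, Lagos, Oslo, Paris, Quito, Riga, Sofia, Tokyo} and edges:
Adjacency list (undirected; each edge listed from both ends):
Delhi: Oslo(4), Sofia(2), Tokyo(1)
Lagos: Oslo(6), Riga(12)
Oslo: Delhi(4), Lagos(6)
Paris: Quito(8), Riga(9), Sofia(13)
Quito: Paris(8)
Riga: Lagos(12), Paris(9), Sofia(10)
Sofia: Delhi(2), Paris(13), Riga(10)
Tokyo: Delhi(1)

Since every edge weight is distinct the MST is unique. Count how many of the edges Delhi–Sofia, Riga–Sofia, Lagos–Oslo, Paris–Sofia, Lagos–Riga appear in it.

Sort edges by weight, then run Kruskal:
Delhi–Tokyo (1): add — endpoints in different components.
Delhi–Sofia (2): add — endpoints in different components.
Delhi–Oslo (4): add — endpoints in different components.
Lagos–Oslo (6): add — endpoints in different components.
Paris–Quito (8): add — endpoints in different components.
Paris–Riga (9): add — endpoints in different components.
Riga–Sofia (10): add — endpoints in different components.
MST edge set: {Delhi–Tokyo, Delhi–Sofia, Delhi–Oslo, Lagos–Oslo, Paris–Quito, Paris–Riga, Riga–Sofia}.
Of the listed edges, {Delhi–Sofia, Riga–Sofia, Lagos–Oslo} are in the MST → 3.

3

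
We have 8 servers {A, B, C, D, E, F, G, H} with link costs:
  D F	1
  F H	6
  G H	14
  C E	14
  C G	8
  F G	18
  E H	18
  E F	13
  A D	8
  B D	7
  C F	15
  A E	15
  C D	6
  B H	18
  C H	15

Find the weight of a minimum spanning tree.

Sort edges by weight, then run Kruskal:
D F (1): add — endpoints in different components.
C D (6): add — endpoints in different components.
F H (6): add — endpoints in different components.
B D (7): add — endpoints in different components.
A D (8): add — endpoints in different components.
C G (8): add — endpoints in different components.
E F (13): add — endpoints in different components.
MST edges: D F, C D, F H, B D, A D, C G, E F; total weight 1+6+6+7+8+8+13 = 49.

49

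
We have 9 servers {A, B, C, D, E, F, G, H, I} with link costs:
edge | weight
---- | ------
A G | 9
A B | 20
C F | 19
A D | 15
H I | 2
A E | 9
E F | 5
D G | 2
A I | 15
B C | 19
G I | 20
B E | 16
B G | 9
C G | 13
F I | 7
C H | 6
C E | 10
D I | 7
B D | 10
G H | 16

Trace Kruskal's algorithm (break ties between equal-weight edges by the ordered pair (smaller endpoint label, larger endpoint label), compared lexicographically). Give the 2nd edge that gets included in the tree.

Kruskal: consider edges lightest-first.
D G (2): add — endpoints in different components.
H I (2): add — endpoints in different components.
E F (5): add — endpoints in different components.
C H (6): add — endpoints in different components.
D I (7): add — endpoints in different components.
F I (7): add — endpoints in different components.
A E (9): add — endpoints in different components.
A G (9): skip — A and G already connected.
B G (9): add — endpoints in different components.
The 2nd edge added is H I.

H-I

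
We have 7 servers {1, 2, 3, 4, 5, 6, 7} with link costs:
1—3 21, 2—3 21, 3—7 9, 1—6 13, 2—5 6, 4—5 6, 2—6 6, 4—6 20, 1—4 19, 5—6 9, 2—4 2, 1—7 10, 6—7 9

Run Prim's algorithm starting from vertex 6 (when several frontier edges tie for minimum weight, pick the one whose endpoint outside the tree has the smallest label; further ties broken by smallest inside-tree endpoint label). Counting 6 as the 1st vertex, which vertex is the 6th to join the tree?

3

Prim's algorithm from 6:
Step 1: frontier [2—6 6, 5—6 9, 6—7 9, 1—6 13, 4—6 20] → take 2—6 (6); add 2.
Step 2: frontier [2—4 2, 2—5 6, 2—3 21, 5—6 9, 6—7 9, 1—6 13, 4—6 20] → take 2—4 (2); add 4.
Step 3: frontier [2—5 6, 2—3 21, 4—5 6, 1—4 19, 5—6 9, 6—7 9, 1—6 13] → take 2—5 (6); add 5.
Step 4: frontier [2—3 21, 1—4 19, 6—7 9, 1—6 13] → take 6—7 (9); add 7.
Step 5: frontier [2—3 21, 1—4 19, 1—6 13, 3—7 9, 1—7 10] → take 3—7 (9); add 3.
Step 6: frontier [1—3 21, 1—4 19, 1—6 13, 1—7 10] → take 1—7 (10); add 1.
Vertex order: 6, 2, 4, 5, 7, 3, 1. The 6th vertex is 3.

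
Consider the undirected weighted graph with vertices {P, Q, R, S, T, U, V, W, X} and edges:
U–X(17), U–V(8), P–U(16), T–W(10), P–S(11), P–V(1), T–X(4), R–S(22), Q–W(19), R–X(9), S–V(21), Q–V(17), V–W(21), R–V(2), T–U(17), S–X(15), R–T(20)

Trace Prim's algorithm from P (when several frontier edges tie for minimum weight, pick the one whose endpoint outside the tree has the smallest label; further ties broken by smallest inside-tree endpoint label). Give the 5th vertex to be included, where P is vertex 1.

Grow the tree from P using Prim:
Step 1: cheapest edge leaving the tree is P–V (1); add V.
Step 2: cheapest edge leaving the tree is R–V (2); add R.
Step 3: cheapest edge leaving the tree is U–V (8); add U.
Step 4: cheapest edge leaving the tree is R–X (9); add X.
Step 5: cheapest edge leaving the tree is T–X (4); add T.
Step 6: cheapest edge leaving the tree is T–W (10); add W.
Step 7: cheapest edge leaving the tree is P–S (11); add S.
Step 8: cheapest edge leaving the tree is Q–V (17); add Q.
Vertex order: P, V, R, U, X, T, W, S, Q. The 5th vertex is X.

X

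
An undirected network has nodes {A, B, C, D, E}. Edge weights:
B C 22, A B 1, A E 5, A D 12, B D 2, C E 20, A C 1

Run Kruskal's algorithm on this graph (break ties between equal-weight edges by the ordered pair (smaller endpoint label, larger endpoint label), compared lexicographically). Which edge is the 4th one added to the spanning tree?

A-E

Sort edges by weight, then run Kruskal:
A B (1): add. Components now {A,B} {C} {D} {E}
A C (1): add. Components now {A,B,C} {D} {E}
B D (2): add. Components now {A,B,C,D} {E}
A E (5): add. Components now {A,B,C,D,E}
The 4th edge added is A E.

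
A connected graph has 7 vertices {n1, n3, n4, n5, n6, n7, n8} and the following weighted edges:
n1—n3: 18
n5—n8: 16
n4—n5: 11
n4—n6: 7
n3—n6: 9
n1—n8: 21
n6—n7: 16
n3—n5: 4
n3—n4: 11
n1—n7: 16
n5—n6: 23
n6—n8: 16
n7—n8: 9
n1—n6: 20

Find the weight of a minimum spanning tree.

61

Grow the tree from n4 using Prim:
Step 1: frontier [n4—n6 7, n3—n4 11, n4—n5 11] → take n4—n6 (7); add n6.
Step 2: frontier [n3—n4 11, n4—n5 11, n3—n6 9, n6—n7 16, n6—n8 16, n1—n6 20, n5—n6 23] → take n3—n6 (9); add n3.
Step 3: frontier [n3—n5 4, n1—n3 18, n4—n5 11, n6—n7 16, n6—n8 16, n1—n6 20, n5—n6 23] → take n3—n5 (4); add n5.
Step 4: frontier [n1—n3 18, n5—n8 16, n6—n7 16, n6—n8 16, n1—n6 20] → take n6—n7 (16); add n7.
Step 5: frontier [n1—n3 18, n5—n8 16, n6—n8 16, n1—n6 20, n7—n8 9, n1—n7 16] → take n7—n8 (9); add n8.
Step 6: frontier [n1—n3 18, n1—n6 20, n1—n7 16, n1—n8 21] → take n1—n7 (16); add n1.
MST edges: n4—n6, n3—n6, n3—n5, n6—n7, n7—n8, n1—n7; total weight 7+9+4+16+9+16 = 61.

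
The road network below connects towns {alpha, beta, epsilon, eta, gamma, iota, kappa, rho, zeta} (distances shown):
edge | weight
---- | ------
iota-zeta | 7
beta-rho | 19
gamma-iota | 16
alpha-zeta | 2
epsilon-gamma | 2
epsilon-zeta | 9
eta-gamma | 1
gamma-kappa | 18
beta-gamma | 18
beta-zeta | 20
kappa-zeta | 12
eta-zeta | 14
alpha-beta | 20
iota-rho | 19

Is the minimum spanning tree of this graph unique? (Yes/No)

Kruskal: consider edges lightest-first.
eta-gamma (1): add — endpoints in different components.
alpha-zeta (2): add — endpoints in different components.
epsilon-gamma (2): add — endpoints in different components.
iota-zeta (7): add — endpoints in different components.
epsilon-zeta (9): add — endpoints in different components.
kappa-zeta (12): add — endpoints in different components.
eta-zeta (14): skip — eta and zeta already connected.
gamma-iota (16): skip — gamma and iota already connected.
beta-gamma (18): add — endpoints in different components.
gamma-kappa (18): skip — gamma and kappa already connected.
beta-rho (19): add — endpoints in different components.
Non-tree edge iota-rho has weight 19, equal to the heaviest edge on its tree cycle — swapping gives another MST of the same weight. Not unique.

No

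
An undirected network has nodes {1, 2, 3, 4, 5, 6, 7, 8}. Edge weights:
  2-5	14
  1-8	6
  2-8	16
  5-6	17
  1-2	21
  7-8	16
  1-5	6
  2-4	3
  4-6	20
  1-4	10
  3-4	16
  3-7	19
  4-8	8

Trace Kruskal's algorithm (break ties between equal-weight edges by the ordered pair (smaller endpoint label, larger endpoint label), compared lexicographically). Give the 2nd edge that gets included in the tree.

1-5

Kruskal's algorithm — process edges by increasing weight (ties by edge label):
2-4 (3): add — endpoints in different components.
1-5 (6): add — endpoints in different components.
1-8 (6): add — endpoints in different components.
4-8 (8): add — endpoints in different components.
1-4 (10): skip — 1 and 4 already connected.
2-5 (14): skip — 2 and 5 already connected.
2-8 (16): skip — 2 and 8 already connected.
3-4 (16): add — endpoints in different components.
7-8 (16): add — endpoints in different components.
5-6 (17): add — endpoints in different components.
The 2nd edge added is 1-5.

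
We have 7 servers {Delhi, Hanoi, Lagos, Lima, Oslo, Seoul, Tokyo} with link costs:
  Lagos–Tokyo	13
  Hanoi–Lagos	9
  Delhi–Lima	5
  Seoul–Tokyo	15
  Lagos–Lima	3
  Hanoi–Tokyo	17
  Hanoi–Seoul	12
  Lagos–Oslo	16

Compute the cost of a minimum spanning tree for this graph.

Prim's algorithm from Lima:
Step 1: frontier [Lagos–Lima 3, Delhi–Lima 5] → take Lagos–Lima (3); add Lagos.
Step 2: frontier [Hanoi–Lagos 9, Lagos–Tokyo 13, Lagos–Oslo 16, Delhi–Lima 5] → take Delhi–Lima (5); add Delhi.
Step 3: frontier [Hanoi–Lagos 9, Lagos–Tokyo 13, Lagos–Oslo 16] → take Hanoi–Lagos (9); add Hanoi.
Step 4: frontier [Hanoi–Seoul 12, Hanoi–Tokyo 17, Lagos–Tokyo 13, Lagos–Oslo 16] → take Hanoi–Seoul (12); add Seoul.
Step 5: frontier [Hanoi–Tokyo 17, Lagos–Tokyo 13, Lagos–Oslo 16, Seoul–Tokyo 15] → take Lagos–Tokyo (13); add Tokyo.
Step 6: frontier [Lagos–Oslo 16] → take Lagos–Oslo (16); add Oslo.
MST edges: Lagos–Lima, Delhi–Lima, Hanoi–Lagos, Hanoi–Seoul, Lagos–Tokyo, Lagos–Oslo; total weight 3+5+9+12+13+16 = 58.

58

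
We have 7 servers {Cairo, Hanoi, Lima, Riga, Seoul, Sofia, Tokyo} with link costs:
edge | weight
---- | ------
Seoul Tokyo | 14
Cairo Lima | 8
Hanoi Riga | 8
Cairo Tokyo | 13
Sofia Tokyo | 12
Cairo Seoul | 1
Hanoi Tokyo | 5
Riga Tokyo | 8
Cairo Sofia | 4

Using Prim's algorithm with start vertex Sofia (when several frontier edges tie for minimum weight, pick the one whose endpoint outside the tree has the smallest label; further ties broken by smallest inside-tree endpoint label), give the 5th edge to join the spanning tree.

Prim, starting at Sofia.
Step 1: cheapest edge leaving the tree is Cairo Sofia (4); add Cairo.
Step 2: cheapest edge leaving the tree is Cairo Seoul (1); add Seoul.
Step 3: cheapest edge leaving the tree is Cairo Lima (8); add Lima.
Step 4: cheapest edge leaving the tree is Sofia Tokyo (12); add Tokyo.
Step 5: cheapest edge leaving the tree is Hanoi Tokyo (5); add Hanoi.
Step 6: cheapest edge leaving the tree is Hanoi Riga (8); add Riga.
The 5th edge added is Hanoi Tokyo.

Hanoi-Tokyo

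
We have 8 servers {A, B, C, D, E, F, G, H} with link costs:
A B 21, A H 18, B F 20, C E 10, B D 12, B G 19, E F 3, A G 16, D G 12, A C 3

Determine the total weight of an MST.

Kruskal: consider edges lightest-first.
A C (3): add — endpoints in different components.
E F (3): add — endpoints in different components.
C E (10): add — endpoints in different components.
B D (12): add — endpoints in different components.
D G (12): add — endpoints in different components.
A G (16): add — endpoints in different components.
A H (18): add — endpoints in different components.
MST edges: A C, E F, C E, B D, D G, A G, A H; total weight 3+3+10+12+12+16+18 = 74.

74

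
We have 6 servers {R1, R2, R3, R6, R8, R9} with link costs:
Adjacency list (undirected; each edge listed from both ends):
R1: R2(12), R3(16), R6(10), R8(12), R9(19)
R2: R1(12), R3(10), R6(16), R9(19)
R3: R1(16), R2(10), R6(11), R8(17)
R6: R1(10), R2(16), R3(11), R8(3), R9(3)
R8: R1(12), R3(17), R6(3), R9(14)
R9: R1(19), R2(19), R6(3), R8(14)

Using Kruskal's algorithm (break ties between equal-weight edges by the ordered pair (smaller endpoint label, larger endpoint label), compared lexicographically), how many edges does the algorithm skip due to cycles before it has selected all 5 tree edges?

Kruskal: consider edges lightest-first.
R6–R8 (3): add. Components now {R6,R8} {R2} {R3} {R9} {R1}
R6–R9 (3): add. Components now {R6,R8,R9} {R2} {R3} {R1}
R1–R6 (10): add. Components now {R1,R6,R8,R9} {R2} {R3}
R2–R3 (10): add. Components now {R1,R6,R8,R9} {R2,R3}
R3–R6 (11): add. Components now {R1,R2,R3,R6,R8,R9}
Edges rejected before the tree was complete: 0.

0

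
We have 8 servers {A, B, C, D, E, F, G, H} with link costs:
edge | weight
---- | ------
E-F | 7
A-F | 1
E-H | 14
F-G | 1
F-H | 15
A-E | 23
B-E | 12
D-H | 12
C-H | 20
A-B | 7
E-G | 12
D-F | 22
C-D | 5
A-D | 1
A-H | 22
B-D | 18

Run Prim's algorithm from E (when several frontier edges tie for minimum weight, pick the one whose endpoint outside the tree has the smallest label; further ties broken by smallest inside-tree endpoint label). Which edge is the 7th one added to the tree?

Prim's algorithm from E:
Step 1: cheapest edge leaving the tree is E-F (7); add F.
Step 2: cheapest edge leaving the tree is A-F (1); add A.
Step 3: cheapest edge leaving the tree is A-D (1); add D.
Step 4: cheapest edge leaving the tree is F-G (1); add G.
Step 5: cheapest edge leaving the tree is C-D (5); add C.
Step 6: cheapest edge leaving the tree is A-B (7); add B.
Step 7: cheapest edge leaving the tree is D-H (12); add H.
The 7th edge added is D-H.

D-H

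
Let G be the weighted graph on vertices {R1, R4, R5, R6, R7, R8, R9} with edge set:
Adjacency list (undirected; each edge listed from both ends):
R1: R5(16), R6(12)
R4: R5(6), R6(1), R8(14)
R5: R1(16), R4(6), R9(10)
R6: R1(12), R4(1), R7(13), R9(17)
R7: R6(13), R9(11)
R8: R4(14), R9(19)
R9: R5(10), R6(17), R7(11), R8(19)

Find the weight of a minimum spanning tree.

Grow the tree from R8 using Prim:
Step 1: frontier [R4-R8 14, R8-R9 19] → take R4-R8 (14); add R4.
Step 2: frontier [R4-R6 1, R4-R5 6, R8-R9 19] → take R4-R6 (1); add R6.
Step 3: frontier [R4-R5 6, R1-R6 12, R6-R7 13, R6-R9 17, R8-R9 19] → take R4-R5 (6); add R5.
Step 4: frontier [R5-R9 10, R1-R5 16, R1-R6 12, R6-R7 13, R6-R9 17, R8-R9 19] → take R5-R9 (10); add R9.
Step 5: frontier [R1-R5 16, R1-R6 12, R6-R7 13, R7-R9 11] → take R7-R9 (11); add R7.
Step 6: frontier [R1-R5 16, R1-R6 12] → take R1-R6 (12); add R1.
MST edges: R4-R8, R4-R6, R4-R5, R5-R9, R7-R9, R1-R6; total weight 14+1+6+10+11+12 = 54.

54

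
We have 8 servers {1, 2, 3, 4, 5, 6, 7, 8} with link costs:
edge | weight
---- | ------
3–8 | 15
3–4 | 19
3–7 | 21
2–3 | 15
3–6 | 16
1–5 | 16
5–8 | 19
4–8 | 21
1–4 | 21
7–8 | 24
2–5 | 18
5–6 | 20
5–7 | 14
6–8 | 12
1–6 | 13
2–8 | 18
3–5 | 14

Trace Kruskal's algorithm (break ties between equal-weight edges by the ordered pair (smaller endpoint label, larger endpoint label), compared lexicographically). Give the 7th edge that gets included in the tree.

3-4

Kruskal's algorithm — process edges by increasing weight (ties by edge label):
6–8 (12): add — endpoints in different components.
1–6 (13): add — endpoints in different components.
3–5 (14): add — endpoints in different components.
5–7 (14): add — endpoints in different components.
2–3 (15): add — endpoints in different components.
3–8 (15): add — endpoints in different components.
1–5 (16): skip — 1 and 5 already connected.
3–6 (16): skip — 3 and 6 already connected.
2–5 (18): skip — 2 and 5 already connected.
2–8 (18): skip — 2 and 8 already connected.
3–4 (19): add — endpoints in different components.
The 7th edge added is 3–4.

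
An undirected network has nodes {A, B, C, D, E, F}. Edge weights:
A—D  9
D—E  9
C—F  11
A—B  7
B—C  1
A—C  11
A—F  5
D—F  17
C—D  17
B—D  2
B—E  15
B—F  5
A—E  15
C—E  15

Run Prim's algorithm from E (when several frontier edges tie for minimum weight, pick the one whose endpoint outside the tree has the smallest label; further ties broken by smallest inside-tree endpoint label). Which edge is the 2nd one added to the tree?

B-D

Grow the tree from E using Prim:
Step 1: cheapest edge leaving the tree is D—E (9); add D.
Step 2: cheapest edge leaving the tree is B—D (2); add B.
Step 3: cheapest edge leaving the tree is B—C (1); add C.
Step 4: cheapest edge leaving the tree is B—F (5); add F.
Step 5: cheapest edge leaving the tree is A—F (5); add A.
The 2nd edge added is B—D.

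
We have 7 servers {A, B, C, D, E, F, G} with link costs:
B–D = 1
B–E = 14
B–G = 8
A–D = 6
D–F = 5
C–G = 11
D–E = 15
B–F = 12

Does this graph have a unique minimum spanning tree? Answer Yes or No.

Yes

Kruskal's algorithm — process edges by increasing weight (ties by edge label):
B–D (1): add. Components now {A} {B,D} {C} {E} {F} {G}
D–F (5): add. Components now {A} {B,D,F} {C} {E} {G}
A–D (6): add. Components now {A,B,D,F} {C} {E} {G}
B–G (8): add. Components now {A,B,D,F,G} {C} {E}
C–G (11): add. Components now {A,B,C,D,F,G} {E}
B–F (12): skip — B and F already connected.
B–E (14): add. Components now {A,B,C,D,E,F,G}
Every non-tree edge has weight strictly greater than the heaviest edge on the tree path between its endpoints, so the MST is unique.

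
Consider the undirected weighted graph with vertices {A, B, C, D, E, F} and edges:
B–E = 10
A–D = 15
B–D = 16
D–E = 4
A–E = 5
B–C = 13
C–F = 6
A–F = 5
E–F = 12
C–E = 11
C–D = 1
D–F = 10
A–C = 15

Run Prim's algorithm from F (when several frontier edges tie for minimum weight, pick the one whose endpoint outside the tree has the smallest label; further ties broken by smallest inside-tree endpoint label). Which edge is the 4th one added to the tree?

Prim's algorithm from F:
Step 1: frontier [A–F 5, C–F 6, D–F 10, E–F 12] → take A–F (5); add A.
Step 2: frontier [A–E 5, A–C 15, A–D 15, C–F 6, D–F 10, E–F 12] → take A–E (5); add E.
Step 3: frontier [A–C 15, A–D 15, D–E 4, B–E 10, C–E 11, C–F 6, D–F 10] → take D–E (4); add D.
Step 4: frontier [A–C 15, C–D 1, B–D 16, B–E 10, C–E 11, C–F 6] → take C–D (1); add C.
Step 5: frontier [B–C 13, B–D 16, B–E 10] → take B–E (10); add B.
The 4th edge added is C–D.

C-D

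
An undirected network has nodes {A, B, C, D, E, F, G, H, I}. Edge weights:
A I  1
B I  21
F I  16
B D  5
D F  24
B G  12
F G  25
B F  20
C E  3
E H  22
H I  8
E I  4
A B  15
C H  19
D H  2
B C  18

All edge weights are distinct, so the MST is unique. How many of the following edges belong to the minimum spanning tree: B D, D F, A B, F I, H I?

3

Kruskal: consider edges lightest-first.
A I (1): add — endpoints in different components.
D H (2): add — endpoints in different components.
C E (3): add — endpoints in different components.
E I (4): add — endpoints in different components.
B D (5): add — endpoints in different components.
H I (8): add — endpoints in different components.
B G (12): add — endpoints in different components.
A B (15): skip — A and B already connected.
F I (16): add — endpoints in different components.
MST edge set: {A I, D H, C E, E I, B D, H I, B G, F I}.
Of the listed edges, {B D, F I, H I} are in the MST → 3.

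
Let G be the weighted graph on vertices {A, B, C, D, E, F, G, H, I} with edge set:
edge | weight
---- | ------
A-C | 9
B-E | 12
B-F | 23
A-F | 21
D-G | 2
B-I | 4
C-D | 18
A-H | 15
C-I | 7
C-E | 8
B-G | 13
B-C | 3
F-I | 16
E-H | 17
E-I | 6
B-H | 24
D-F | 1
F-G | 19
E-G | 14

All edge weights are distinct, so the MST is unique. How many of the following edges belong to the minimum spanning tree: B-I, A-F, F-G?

Kruskal: consider edges lightest-first.
D-F (1): add — endpoints in different components.
D-G (2): add — endpoints in different components.
B-C (3): add — endpoints in different components.
B-I (4): add — endpoints in different components.
E-I (6): add — endpoints in different components.
C-I (7): skip — C and I already connected.
C-E (8): skip — C and E already connected.
A-C (9): add — endpoints in different components.
B-E (12): skip — B and E already connected.
B-G (13): add — endpoints in different components.
E-G (14): skip — E and G already connected.
A-H (15): add — endpoints in different components.
MST edge set: {D-F, D-G, B-C, B-I, E-I, A-C, B-G, A-H}.
Of the listed edges, {B-I} are in the MST → 1.

1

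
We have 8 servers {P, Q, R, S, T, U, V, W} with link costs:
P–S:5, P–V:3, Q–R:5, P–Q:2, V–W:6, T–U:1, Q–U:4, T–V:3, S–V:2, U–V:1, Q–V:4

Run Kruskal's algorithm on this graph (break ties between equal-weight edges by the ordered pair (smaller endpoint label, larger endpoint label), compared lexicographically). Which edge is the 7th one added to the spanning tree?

Kruskal's algorithm — process edges by increasing weight (ties by edge label):
T–U (1): add — endpoints in different components.
U–V (1): add — endpoints in different components.
P–Q (2): add — endpoints in different components.
S–V (2): add — endpoints in different components.
P–V (3): add — endpoints in different components.
T–V (3): skip — V and T already connected.
Q–U (4): skip — U and Q already connected.
Q–V (4): skip — V and Q already connected.
P–S (5): skip — P and S already connected.
Q–R (5): add — endpoints in different components.
V–W (6): add — endpoints in different components.
The 7th edge added is V–W.

V-W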